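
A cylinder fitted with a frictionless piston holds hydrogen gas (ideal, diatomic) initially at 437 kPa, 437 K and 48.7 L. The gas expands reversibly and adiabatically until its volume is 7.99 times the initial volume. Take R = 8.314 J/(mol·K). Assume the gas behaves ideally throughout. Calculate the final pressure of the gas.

23.8 kPa

Adiabatic: TV^(γ−1) = const ⇒ T₂ = 437×(0.125)^0.400 = 190 K; PV^γ = const ⇒ P₂ = 23.8 kPa.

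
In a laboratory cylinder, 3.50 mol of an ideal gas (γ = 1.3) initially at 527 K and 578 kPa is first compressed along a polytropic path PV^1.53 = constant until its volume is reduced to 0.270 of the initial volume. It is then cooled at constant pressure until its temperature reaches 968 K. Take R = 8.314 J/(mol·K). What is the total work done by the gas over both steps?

-31500 J

V₁ = nRT₁/P₁ = 3.50×8.314×527/578 = 26.5 L.
Step 1 — Polytropic n=1.53: T₂ = T₁(V₁/V₂)^(n−1) = 527×(3.70)^0.53 = 1050 K; P₂ = P₁(V₁/V₂)^n = 4280 kPa.
W = (P₁V₁−P₂V₂)/(n−1) = (578×26.5−4280×7.16)/0.53 = -29000 J.
ΔU = nCvΔT = 3.50×27.7×(1050−527) = 51200 J.
Q = ΔU + W = 22200 J.
State after step 1: P = 4280 kPa, V = 7.16 L, T = 1050 K.
Step 2 — Isobaric: P stays 4280 kPa; V/T = const ⇒ T₂ = 968 K, V₂ = 6.57 L.
W = PΔV = 4280×(6.57−7.16) kPa·L = -2530 J.
ΔU = nCvΔT = 3.50×27.7×(968−1050) = -8420 J.
Q = ΔU + W = nCpΔT = -11000 J.
Net over both steps: W = -31500 J, Q = 11300 J, ΔU = 42800 J.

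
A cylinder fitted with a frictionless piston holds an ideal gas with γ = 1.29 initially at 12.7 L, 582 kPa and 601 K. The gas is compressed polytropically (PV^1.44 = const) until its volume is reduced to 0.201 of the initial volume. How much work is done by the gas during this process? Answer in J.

-17200 J

n = P₁V₁/(RT₁) = 582×12.7/(8.314×601) = 1.48 mol.
Polytropic n=1.44: T₂ = T₁(V₁/V₂)^(n−1) = 601×(4.98)^0.44 = 1220 K; P₂ = P₁(V₁/V₂)^n = 5870 kPa.
W = (P₁V₁−P₂V₂)/(n−1) = (582×12.7−5870×2.55)/0.44 = -17200 J.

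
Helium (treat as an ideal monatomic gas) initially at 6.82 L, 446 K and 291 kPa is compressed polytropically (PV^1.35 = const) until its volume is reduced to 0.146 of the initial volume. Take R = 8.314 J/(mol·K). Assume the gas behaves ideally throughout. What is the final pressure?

Polytropic n=1.35: T₂ = T₁(V₁/V₂)^(n−1) = 446×(6.85)^0.35 = 875 K; P₂ = P₁(V₁/V₂)^n = 3910 kPa.

3910 kPa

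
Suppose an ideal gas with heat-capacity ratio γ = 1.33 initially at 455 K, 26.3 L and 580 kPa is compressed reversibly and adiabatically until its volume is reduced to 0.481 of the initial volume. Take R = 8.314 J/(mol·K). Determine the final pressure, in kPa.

1540 kPa

Adiabatic: TV^(γ−1) = const ⇒ T₂ = 455×(2.08)^0.330 = 579 K; PV^γ = const ⇒ P₂ = 1540 kPa.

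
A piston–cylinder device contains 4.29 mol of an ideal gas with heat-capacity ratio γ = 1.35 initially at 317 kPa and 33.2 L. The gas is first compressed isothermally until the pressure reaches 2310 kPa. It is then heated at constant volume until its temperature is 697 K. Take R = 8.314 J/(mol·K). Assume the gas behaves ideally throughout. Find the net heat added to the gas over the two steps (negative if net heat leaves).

20100 J

T₁ = P₁V₁/(nR) = 317×33.2/(4.29×8.314) = 295 K.
Step 1 — Isothermal: T stays 295 K; PV = const ⇒ V₂ = 4.56 L, P₂ = 2310 kPa.
ΔU = 0 (ideal gas, T constant).
W = nRT ln(V₂/V₁) = 4.29×8.314×295×ln(0.137) = -20900 J.
Q = ΔU + W = -20900 J.
State after step 1: P = 2310 kPa, V = 4.56 L, T = 295 K.
Step 2 — Isochoric: V stays 4.56 L; P/T = const ⇒ T₂ = 697 K, P₂ = 5460 kPa.
W = 0 (no volume change).
ΔU = nCvΔT = 4.29×23.8×(697−295) = 41000 J.
Q = ΔU = 41000 J.
Net over both steps: W = -20900 J, Q = 20100 J, ΔU = 41000 J.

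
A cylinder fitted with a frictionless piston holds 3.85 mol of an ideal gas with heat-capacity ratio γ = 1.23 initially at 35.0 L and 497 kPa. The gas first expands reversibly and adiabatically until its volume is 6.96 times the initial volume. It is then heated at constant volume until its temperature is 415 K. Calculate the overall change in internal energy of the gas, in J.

-17900 J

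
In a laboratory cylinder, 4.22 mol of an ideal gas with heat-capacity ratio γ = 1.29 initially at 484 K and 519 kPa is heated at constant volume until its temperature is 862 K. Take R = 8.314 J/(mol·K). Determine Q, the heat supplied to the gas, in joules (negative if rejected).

45700 J

V₁ = nRT₁/P₁ = 4.22×8.314×484/519 = 32.7 L.
Isochoric: V stays 32.7 L; P/T = const ⇒ T₂ = 862 K, P₂ = 924 kPa.
W = 0 (no volume change).
ΔU = nCvΔT = 4.22×28.7×(862−484) = 45700 J.
Q = ΔU = 45700 J.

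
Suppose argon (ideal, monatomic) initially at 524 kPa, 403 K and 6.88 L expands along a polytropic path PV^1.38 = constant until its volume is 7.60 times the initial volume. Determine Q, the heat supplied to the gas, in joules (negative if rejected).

n = P₁V₁/(RT₁) = 524×6.88/(8.314×403) = 1.08 mol.
Polytropic n=1.38: T₂ = T₁(V₁/V₂)^(n−1) = 403×(0.132)^0.38 = 186 K; P₂ = P₁(V₁/V₂)^n = 31.9 kPa.
W = (P₁V₁−P₂V₂)/(n−1) = (524×6.88−31.9×52.3)/0.38 = 5100 J.
ΔU = nCvΔT = 1.08×12.5×(186−403) = -2910 J.
Q = ΔU + W = 2190 J.

2190 J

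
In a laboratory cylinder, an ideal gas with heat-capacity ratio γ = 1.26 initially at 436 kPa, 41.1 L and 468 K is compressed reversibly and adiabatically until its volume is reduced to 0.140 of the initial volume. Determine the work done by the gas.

n = P₁V₁/(RT₁) = 436×41.1/(8.314×468) = 4.61 mol.
Adiabatic: TV^(γ−1) = const ⇒ T₂ = 468×(7.14)^0.260 = 780 K; PV^γ = const ⇒ P₂ = 5190 kPa.
ΔU = nCvΔT = 4.61×32.0×(780−468) = 46000 J.
Q = 0 for an adiabatic process, so W = −ΔU = -46000 J.

-46000 J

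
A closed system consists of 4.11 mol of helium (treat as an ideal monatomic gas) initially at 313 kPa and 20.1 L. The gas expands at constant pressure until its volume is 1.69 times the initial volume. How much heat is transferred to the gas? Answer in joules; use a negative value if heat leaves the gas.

T₁ = P₁V₁/(nR) = 313×20.1/(4.11×8.314) = 184 K.
Isobaric: P stays 313 kPa; V/T = const ⇒ T₂ = 311 K, V₂ = 34.0 L.
W = PΔV = 313×(34.0−20.1) kPa·L = 4340 J.
ΔU = nCvΔT = 4.11×12.5×(311−184) = 6510 J.
Q = ΔU + W = nCpΔT = 10900 J.

10900 J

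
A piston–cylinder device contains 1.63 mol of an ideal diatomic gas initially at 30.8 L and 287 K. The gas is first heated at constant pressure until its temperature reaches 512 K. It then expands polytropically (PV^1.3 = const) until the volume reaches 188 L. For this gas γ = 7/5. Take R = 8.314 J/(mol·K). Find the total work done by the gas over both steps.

P₁ = nRT₁/V₁ = 1.63×8.314×287/30.8 = 126 kPa.
Step 1 — Isobaric: P stays 126 kPa; V/T = const ⇒ T₂ = 512 K, V₂ = 54.9 L.
W = PΔV = 126×(54.9−30.8) kPa·L = 3050 J.
ΔU = nCvΔT = 1.63×20.8×(512−287) = 7620 J.
Q = ΔU + W = nCpΔT = 10700 J.
State after step 1: P = 126 kPa, V = 54.9 L, T = 512 K.
Step 2 — Polytropic n=1.3: T₂ = T₁(V₁/V₂)^(n−1) = 512×(0.292)^0.30 = 354 K; P₂ = P₁(V₁/V₂)^n = 25.5 kPa.
W = (P₁V₁−P₂V₂)/(n−1) = (126×54.9−25.5×188)/0.30 = 7140 J.
ΔU = nCvΔT = 1.63×20.8×(354−512) = -5350 J.
Q = ΔU + W = 1780 J.
Net over both steps: W = 10200 J, Q = 12500 J, ΔU = 2270 J.

10200 J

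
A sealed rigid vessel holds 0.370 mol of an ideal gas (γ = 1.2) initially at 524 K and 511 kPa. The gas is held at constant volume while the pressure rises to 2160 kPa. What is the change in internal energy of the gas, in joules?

V₁ = nRT₁/P₁ = 0.370×8.314×524/511 = 3.15 L.
Isochoric: V stays 3.15 L; P/T = const ⇒ T₂ = 2210 K, P₂ = 2160 kPa.
For an ideal gas ΔU = nCvΔT with Cv = R/(γ−1) = 41.6 J/(mol·K).
ΔU = 0.370×41.6×(2210−524) = 26000 J.

26000 J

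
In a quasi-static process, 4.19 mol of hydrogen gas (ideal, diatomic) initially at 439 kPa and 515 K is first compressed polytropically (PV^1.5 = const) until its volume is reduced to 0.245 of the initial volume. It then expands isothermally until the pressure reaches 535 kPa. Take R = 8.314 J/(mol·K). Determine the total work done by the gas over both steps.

V₁ = nRT₁/P₁ = 4.19×8.314×515/439 = 40.9 L.
Step 1 — Polytropic n=1.5: T₂ = T₁(V₁/V₂)^(n−1) = 515×(4.08)^0.50 = 1040 K; P₂ = P₁(V₁/V₂)^n = 3620 kPa.
W = (P₁V₁−P₂V₂)/(n−1) = (439×40.9−3620×10.0)/0.50 = -36600 J.
ΔU = nCvΔT = 4.19×20.8×(1040−515) = 45800 J.
Q = ΔU + W = 9150 J.
State after step 1: P = 3620 kPa, V = 10.0 L, T = 1040 K.
Step 2 — Isothermal: T stays 1040 K; PV = const ⇒ V₂ = 67.7 L, P₂ = 535 kPa.
ΔU = 0 (ideal gas, T constant).
W = nRT ln(V₂/V₁) = 4.19×8.314×1040×ln(6.77) = 69300 J.
Q = ΔU + W = 69300 J.
Net over both steps: W = 32700 J, Q = 78500 J, ΔU = 45800 J.

32700 J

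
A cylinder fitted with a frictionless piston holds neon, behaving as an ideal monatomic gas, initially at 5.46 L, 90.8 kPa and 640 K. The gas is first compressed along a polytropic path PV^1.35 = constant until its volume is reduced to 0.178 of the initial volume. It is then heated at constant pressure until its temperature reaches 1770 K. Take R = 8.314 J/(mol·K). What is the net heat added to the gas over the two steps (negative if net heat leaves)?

602 J

n = P₁V₁/(RT₁) = 90.8×5.46/(8.314×640) = 0.0932 mol.
Step 1 — Polytropic n=1.35: T₂ = T₁(V₁/V₂)^(n−1) = 640×(5.62)^0.35 = 1170 K; P₂ = P₁(V₁/V₂)^n = 933 kPa.
W = (P₁V₁−P₂V₂)/(n−1) = (90.8×5.46−933×0.972)/0.35 = -1180 J.
ΔU = nCvΔT = 0.0932×12.5×(1170−640) = 617 J.
Q = ΔU + W = -558 J.
State after step 1: P = 933 kPa, V = 0.972 L, T = 1170 K.
Step 2 — Isobaric: P stays 933 kPa; V/T = const ⇒ T₂ = 1770 K, V₂ = 1.47 L.
W = PΔV = 933×(1.47−0.972) kPa·L = 464 J.
ΔU = nCvΔT = 0.0932×12.5×(1770−1170) = 696 J.
Q = ΔU + W = nCpΔT = 1160 J.
Net over both steps: W = -711 J, Q = 602 J, ΔU = 1310 J.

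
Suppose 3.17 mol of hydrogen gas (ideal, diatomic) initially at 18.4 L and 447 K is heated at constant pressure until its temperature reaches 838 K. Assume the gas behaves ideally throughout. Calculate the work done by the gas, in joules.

P₁ = nRT₁/V₁ = 3.17×8.314×447/18.4 = 640 kPa.
Isobaric: P stays 640 kPa; V/T = const ⇒ T₂ = 838 K, V₂ = 34.5 L.
W = PΔV = 640×(34.5−18.4) kPa·L = 10300 J.

10300 J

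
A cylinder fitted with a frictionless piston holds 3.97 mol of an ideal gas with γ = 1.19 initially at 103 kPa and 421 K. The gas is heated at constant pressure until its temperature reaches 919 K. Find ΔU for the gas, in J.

V₁ = nRT₁/P₁ = 3.97×8.314×421/103 = 135 L.
Isobaric: P stays 103 kPa; V/T = const ⇒ T₂ = 919 K, V₂ = 294 L.
For an ideal gas ΔU = nCvΔT with Cv = R/(γ−1) = 43.8 J/(mol·K).
ΔU = 3.97×43.8×(919−421) = 86500 J.

86500 J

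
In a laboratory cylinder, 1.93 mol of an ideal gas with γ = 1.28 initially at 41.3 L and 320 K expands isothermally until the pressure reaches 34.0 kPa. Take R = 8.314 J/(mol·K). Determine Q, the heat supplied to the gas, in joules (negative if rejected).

P₁ = nRT₁/V₁ = 1.93×8.314×320/41.3 = 124 kPa.
Isothermal: T stays 320 K; PV = const ⇒ V₂ = 151 L, P₂ = 34.0 kPa.
ΔU = 0 (ideal gas, T constant).
W = nRT ln(V₂/V₁) = 1.93×8.314×320×ln(3.66) = 6660 J.
Q = ΔU + W = 6660 J.

6660 J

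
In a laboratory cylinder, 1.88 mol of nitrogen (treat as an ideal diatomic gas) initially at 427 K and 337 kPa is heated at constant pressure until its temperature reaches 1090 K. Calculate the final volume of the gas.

50.6 L

V₁ = nRT₁/P₁ = 1.88×8.314×427/337 = 19.8 L.
Isobaric: P stays 337 kPa; V/T = const ⇒ T₂ = 1090 K, V₂ = 50.6 L.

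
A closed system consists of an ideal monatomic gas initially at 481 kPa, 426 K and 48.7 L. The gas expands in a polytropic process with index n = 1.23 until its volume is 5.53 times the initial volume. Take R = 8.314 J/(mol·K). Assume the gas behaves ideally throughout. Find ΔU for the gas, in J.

n = P₁V₁/(RT₁) = 481×48.7/(8.314×426) = 6.61 mol.
Polytropic n=1.23: T₂ = T₁(V₁/V₂)^(n−1) = 426×(0.181)^0.23 = 287 K; P₂ = P₁(V₁/V₂)^n = 58.7 kPa.
For an ideal gas ΔU = nCvΔT with Cv = (3/2)R = 12.5 J/(mol·K).
ΔU = 6.61×12.5×(287−426) = -11400 J.

-11400 J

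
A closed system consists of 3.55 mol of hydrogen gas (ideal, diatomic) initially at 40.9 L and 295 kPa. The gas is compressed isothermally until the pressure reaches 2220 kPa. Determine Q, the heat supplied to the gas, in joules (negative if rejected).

T₁ = P₁V₁/(nR) = 295×40.9/(3.55×8.314) = 409 K.
Isothermal: T stays 409 K; PV = const ⇒ V₂ = 5.43 L, P₂ = 2220 kPa.
ΔU = 0 (ideal gas, T constant).
W = nRT ln(V₂/V₁) = 3.55×8.314×409×ln(0.133) = -24400 J.
Q = ΔU + W = -24400 J.

-24400 J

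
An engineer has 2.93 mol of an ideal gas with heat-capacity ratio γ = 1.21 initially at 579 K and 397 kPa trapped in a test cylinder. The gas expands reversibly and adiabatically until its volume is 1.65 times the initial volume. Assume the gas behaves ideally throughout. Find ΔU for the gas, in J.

-6700 J

V₁ = nRT₁/P₁ = 2.93×8.314×579/397 = 35.5 L.
Adiabatic: TV^(γ−1) = const ⇒ T₂ = 579×(0.606)^0.210 = 521 K; PV^γ = const ⇒ P₂ = 217 kPa.
For an ideal gas ΔU = nCvΔT with Cv = R/(γ−1) = 39.6 J/(mol·K).
ΔU = 2.93×39.6×(521−579) = -6700 J.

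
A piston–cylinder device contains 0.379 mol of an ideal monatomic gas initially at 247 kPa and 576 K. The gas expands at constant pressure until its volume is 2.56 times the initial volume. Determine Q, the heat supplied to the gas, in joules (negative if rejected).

7080 J

V₁ = nRT₁/P₁ = 0.379×8.314×576/247 = 7.35 L.
Isobaric: P stays 247 kPa; V/T = const ⇒ T₂ = 1470 K, V₂ = 18.8 L.
W = PΔV = 247×(18.8−7.35) kPa·L = 2830 J.
ΔU = nCvΔT = 0.379×12.5×(1470−576) = 4250 J.
Q = ΔU + W = nCpΔT = 7080 J.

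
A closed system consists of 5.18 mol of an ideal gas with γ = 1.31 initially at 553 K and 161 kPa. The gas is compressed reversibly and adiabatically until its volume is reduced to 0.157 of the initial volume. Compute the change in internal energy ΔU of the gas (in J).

V₁ = nRT₁/P₁ = 5.18×8.314×553/161 = 148 L.
Adiabatic: TV^(γ−1) = const ⇒ T₂ = 553×(6.37)^0.310 = 982 K; PV^γ = const ⇒ P₂ = 1820 kPa.
For an ideal gas ΔU = nCvΔT with Cv = R/(γ−1) = 26.8 J/(mol·K).
ΔU = 5.18×26.8×(982−553) = 59600 J.

59600 J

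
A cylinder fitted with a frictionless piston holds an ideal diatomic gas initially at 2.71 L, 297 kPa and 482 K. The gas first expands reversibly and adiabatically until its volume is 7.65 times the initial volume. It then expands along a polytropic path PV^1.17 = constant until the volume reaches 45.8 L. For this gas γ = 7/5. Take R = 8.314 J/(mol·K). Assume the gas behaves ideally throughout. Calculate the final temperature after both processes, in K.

187 K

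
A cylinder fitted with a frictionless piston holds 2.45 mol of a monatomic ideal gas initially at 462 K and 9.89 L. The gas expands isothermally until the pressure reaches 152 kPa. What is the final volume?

P₁ = nRT₁/V₁ = 2.45×8.314×462/9.89 = 952 kPa.
Isothermal: T stays 462 K; PV = const ⇒ V₂ = 61.9 L, P₂ = 152 kPa.

61.9 L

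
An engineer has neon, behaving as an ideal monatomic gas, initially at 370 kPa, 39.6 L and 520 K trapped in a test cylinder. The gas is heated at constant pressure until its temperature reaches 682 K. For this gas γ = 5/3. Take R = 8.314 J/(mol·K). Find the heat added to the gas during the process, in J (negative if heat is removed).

11400 J

n = P₁V₁/(RT₁) = 370×39.6/(8.314×520) = 3.39 mol.
Isobaric: P stays 370 kPa; V/T = const ⇒ T₂ = 682 K, V₂ = 51.9 L.
W = PΔV = 370×(51.9−39.6) kPa·L = 4560 J.
ΔU = nCvΔT = 3.39×12.5×(682−520) = 6850 J.
Q = ΔU + W = nCpΔT = 11400 J.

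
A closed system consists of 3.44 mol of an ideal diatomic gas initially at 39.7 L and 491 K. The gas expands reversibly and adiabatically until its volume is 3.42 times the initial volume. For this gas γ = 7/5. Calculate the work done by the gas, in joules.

13600 J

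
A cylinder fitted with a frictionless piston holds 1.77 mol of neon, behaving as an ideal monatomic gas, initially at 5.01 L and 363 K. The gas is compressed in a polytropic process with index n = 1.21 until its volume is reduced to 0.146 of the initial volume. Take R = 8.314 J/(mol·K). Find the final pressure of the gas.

P₁ = nRT₁/V₁ = 1.77×8.314×363/5.01 = 1070 kPa.
Polytropic n=1.21: T₂ = T₁(V₁/V₂)^(n−1) = 363×(6.85)^0.21 = 544 K; P₂ = P₁(V₁/V₂)^n = 10900 kPa.

10900 kPa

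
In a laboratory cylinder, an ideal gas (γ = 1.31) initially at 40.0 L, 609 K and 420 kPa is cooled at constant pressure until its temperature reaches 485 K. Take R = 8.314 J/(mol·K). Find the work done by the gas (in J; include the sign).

n = P₁V₁/(RT₁) = 420×40.0/(8.314×609) = 3.32 mol.
Isobaric: P stays 420 kPa; V/T = const ⇒ T₂ = 485 K, V₂ = 31.9 L.
W = PΔV = 420×(31.9−40.0) kPa·L = -3420 J.

-3420 J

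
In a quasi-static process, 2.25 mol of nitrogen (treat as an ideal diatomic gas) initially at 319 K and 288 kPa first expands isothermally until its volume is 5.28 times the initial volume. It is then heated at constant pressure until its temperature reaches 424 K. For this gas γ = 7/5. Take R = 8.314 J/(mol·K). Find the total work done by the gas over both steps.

11900 J

V₁ = nRT₁/P₁ = 2.25×8.314×319/288 = 20.7 L.
Step 1 — Isothermal: T stays 319 K; PV = const ⇒ V₂ = 109 L, P₂ = 54.5 kPa.
ΔU = 0 (ideal gas, T constant).
W = nRT ln(V₂/V₁) = 2.25×8.314×319×ln(5.28) = 9930 J.
Q = ΔU + W = 9930 J.
State after step 1: P = 54.5 kPa, V = 109 L, T = 319 K.
Step 2 — Isobaric: P stays 54.5 kPa; V/T = const ⇒ T₂ = 424 K, V₂ = 145 L.
W = PΔV = 54.5×(145−109) kPa·L = 1960 J.
ΔU = nCvΔT = 2.25×20.8×(424−319) = 4910 J.
Q = ΔU + W = nCpΔT = 6870 J.
Net over both steps: W = 11900 J, Q = 16800 J, ΔU = 4910 J.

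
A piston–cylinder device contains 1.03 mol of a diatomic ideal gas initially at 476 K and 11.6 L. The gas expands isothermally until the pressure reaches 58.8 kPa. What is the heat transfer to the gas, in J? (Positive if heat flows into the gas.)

7290 J

P₁ = nRT₁/V₁ = 1.03×8.314×476/11.6 = 351 kPa.
Isothermal: T stays 476 K; PV = const ⇒ V₂ = 69.3 L, P₂ = 58.8 kPa.
ΔU = 0 (ideal gas, T constant).
W = nRT ln(V₂/V₁) = 1.03×8.314×476×ln(5.98) = 7290 J.
Q = ΔU + W = 7290 J.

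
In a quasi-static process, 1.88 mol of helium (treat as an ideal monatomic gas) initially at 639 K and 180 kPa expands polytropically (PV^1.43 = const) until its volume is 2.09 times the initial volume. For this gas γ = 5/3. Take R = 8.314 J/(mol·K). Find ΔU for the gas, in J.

-4070 J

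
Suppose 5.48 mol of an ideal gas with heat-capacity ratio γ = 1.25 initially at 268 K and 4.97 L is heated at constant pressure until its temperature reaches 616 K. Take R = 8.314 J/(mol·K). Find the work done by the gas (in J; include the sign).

15900 J

P₁ = nRT₁/V₁ = 5.48×8.314×268/4.97 = 2460 kPa.
Isobaric: P stays 2460 kPa; V/T = const ⇒ T₂ = 616 K, V₂ = 11.4 L.
W = PΔV = 2460×(11.4−4.97) kPa·L = 15900 J.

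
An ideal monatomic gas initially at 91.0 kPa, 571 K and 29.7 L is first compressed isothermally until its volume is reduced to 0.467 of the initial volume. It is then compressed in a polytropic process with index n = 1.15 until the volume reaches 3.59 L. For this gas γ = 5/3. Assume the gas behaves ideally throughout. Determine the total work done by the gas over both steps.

n = P₁V₁/(RT₁) = 91.0×29.7/(8.314×571) = 0.569 mol.
Step 1 — Isothermal: T stays 571 K; PV = const ⇒ V₂ = 13.9 L, P₂ = 195 kPa.
ΔU = 0 (ideal gas, T constant).
W = nRT ln(V₂/V₁) = 0.569×8.314×571×ln(0.467) = -2060 J.
Q = ΔU + W = -2060 J.
State after step 1: P = 195 kPa, V = 13.9 L, T = 571 K.
Step 2 — Polytropic n=1.15: T₂ = T₁(V₁/V₂)^(n−1) = 571×(3.86)^0.15 = 699 K; P₂ = P₁(V₁/V₂)^n = 922 kPa.
W = (P₁V₁−P₂V₂)/(n−1) = (195×13.9−922×3.59)/0.15 = -4050 J.
ΔU = nCvΔT = 0.569×12.5×(699−571) = 911 J.
Q = ΔU + W = -3140 J.
Net over both steps: W = -6110 J, Q = -5200 J, ΔU = 911 J.

-6110 J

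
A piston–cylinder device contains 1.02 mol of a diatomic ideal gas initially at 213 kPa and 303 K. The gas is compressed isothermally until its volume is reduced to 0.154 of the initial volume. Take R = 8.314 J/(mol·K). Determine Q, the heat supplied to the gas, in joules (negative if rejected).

-4810 J

V₁ = nRT₁/P₁ = 1.02×8.314×303/213 = 12.1 L.
Isothermal: T stays 303 K; PV = const ⇒ V₂ = 1.86 L, P₂ = 1380 kPa.
ΔU = 0 (ideal gas, T constant).
W = nRT ln(V₂/V₁) = 1.02×8.314×303×ln(0.154) = -4810 J.
Q = ΔU + W = -4810 J.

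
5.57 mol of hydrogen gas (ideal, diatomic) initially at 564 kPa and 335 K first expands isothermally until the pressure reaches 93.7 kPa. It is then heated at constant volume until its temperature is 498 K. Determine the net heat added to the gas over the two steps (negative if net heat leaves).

V₁ = nRT₁/P₁ = 5.57×8.314×335/564 = 27.5 L.
Step 1 — Isothermal: T stays 335 K; PV = const ⇒ V₂ = 166 L, P₂ = 93.7 kPa.
ΔU = 0 (ideal gas, T constant).
W = nRT ln(V₂/V₁) = 5.57×8.314×335×ln(6.02) = 27800 J.
Q = ΔU + W = 27800 J.
State after step 1: P = 93.7 kPa, V = 166 L, T = 335 K.
Step 2 — Isochoric: V stays 166 L; P/T = const ⇒ T₂ = 498 K, P₂ = 139 kPa.
W = 0 (no volume change).
ΔU = nCvΔT = 5.57×20.8×(498−335) = 18900 J.
Q = ΔU = 18900 J.
Net over both steps: W = 27800 J, Q = 46700 J, ΔU = 18900 J.

46700 J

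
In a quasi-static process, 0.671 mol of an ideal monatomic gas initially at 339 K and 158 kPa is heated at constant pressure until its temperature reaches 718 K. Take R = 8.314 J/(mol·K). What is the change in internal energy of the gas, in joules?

3170 J

V₁ = nRT₁/P₁ = 0.671×8.314×339/158 = 12.0 L.
Isobaric: P stays 158 kPa; V/T = const ⇒ T₂ = 718 K, V₂ = 25.4 L.
For an ideal gas ΔU = nCvΔT with Cv = (3/2)R = 12.5 J/(mol·K).
ΔU = 0.671×12.5×(718−339) = 3170 J.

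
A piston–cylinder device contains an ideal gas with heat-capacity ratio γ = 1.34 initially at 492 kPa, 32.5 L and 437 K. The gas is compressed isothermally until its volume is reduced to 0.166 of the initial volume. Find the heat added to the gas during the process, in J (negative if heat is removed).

n = P₁V₁/(RT₁) = 492×32.5/(8.314×437) = 4.40 mol.
Isothermal: T stays 437 K; PV = const ⇒ V₂ = 5.40 L, P₂ = 2960 kPa.
ΔU = 0 (ideal gas, T constant).
W = nRT ln(V₂/V₁) = 4.40×8.314×437×ln(0.166) = -28700 J.
Q = ΔU + W = -28700 J.

-28700 J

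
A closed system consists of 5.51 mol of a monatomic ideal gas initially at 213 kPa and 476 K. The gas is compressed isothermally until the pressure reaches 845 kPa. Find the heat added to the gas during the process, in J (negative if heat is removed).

V₁ = nRT₁/P₁ = 5.51×8.314×476/213 = 102 L.
Isothermal: T stays 476 K; PV = const ⇒ V₂ = 25.8 L, P₂ = 845 kPa.
ΔU = 0 (ideal gas, T constant).
W = nRT ln(V₂/V₁) = 5.51×8.314×476×ln(0.252) = -30000 J.
Q = ΔU + W = -30000 J.

-30000 J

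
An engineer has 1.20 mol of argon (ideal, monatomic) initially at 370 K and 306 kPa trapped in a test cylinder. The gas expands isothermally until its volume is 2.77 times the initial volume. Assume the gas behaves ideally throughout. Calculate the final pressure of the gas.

110 kPa

V₁ = nRT₁/P₁ = 1.20×8.314×370/306 = 12.1 L.
Isothermal: T stays 370 K; PV = const ⇒ V₂ = 33.4 L, P₂ = 110 kPa.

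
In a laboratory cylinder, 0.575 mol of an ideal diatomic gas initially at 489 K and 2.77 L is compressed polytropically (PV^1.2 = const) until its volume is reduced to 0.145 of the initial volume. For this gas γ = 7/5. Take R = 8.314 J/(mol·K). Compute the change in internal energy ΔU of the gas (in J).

2750 J

P₁ = nRT₁/V₁ = 0.575×8.314×489/2.77 = 844 kPa.
Polytropic n=1.2: T₂ = T₁(V₁/V₂)^(n−1) = 489×(6.90)^0.20 = 720 K; P₂ = P₁(V₁/V₂)^n = 8560 kPa.
For an ideal gas ΔU = nCvΔT with Cv = (5/2)R = 20.8 J/(mol·K).
ΔU = 0.575×20.8×(720−489) = 2750 J.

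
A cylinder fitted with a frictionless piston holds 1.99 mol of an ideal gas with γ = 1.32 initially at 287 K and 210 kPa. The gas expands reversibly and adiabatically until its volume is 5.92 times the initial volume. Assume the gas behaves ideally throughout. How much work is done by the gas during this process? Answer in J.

V₁ = nRT₁/P₁ = 1.99×8.314×287/210 = 22.6 L.
Adiabatic: TV^(γ−1) = const ⇒ T₂ = 287×(0.169)^0.320 = 162 K; PV^γ = const ⇒ P₂ = 20.1 kPa.
ΔU = nCvΔT = 1.99×26.0×(162−287) = -6440 J.
Q = 0 for an adiabatic process, so W = −ΔU = 6440 J.

6440 J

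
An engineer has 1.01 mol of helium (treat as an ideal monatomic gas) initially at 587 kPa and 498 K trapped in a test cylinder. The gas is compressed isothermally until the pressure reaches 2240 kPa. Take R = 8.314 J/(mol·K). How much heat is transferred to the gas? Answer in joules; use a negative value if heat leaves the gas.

V₁ = nRT₁/P₁ = 1.01×8.314×498/587 = 7.12 L.
Isothermal: T stays 498 K; PV = const ⇒ V₂ = 1.87 L, P₂ = 2240 kPa.
ΔU = 0 (ideal gas, T constant).
W = nRT ln(V₂/V₁) = 1.01×8.314×498×ln(0.262) = -5600 J.
Q = ΔU + W = -5600 J.

-5600 J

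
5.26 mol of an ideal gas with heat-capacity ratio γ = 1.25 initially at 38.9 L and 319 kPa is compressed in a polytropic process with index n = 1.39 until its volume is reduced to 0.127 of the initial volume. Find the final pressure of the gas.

T₁ = P₁V₁/(nR) = 319×38.9/(5.26×8.314) = 284 K.
Polytropic n=1.39: T₂ = T₁(V₁/V₂)^(n−1) = 284×(7.87)^0.39 = 635 K; P₂ = P₁(V₁/V₂)^n = 5620 kPa.

5620 kPa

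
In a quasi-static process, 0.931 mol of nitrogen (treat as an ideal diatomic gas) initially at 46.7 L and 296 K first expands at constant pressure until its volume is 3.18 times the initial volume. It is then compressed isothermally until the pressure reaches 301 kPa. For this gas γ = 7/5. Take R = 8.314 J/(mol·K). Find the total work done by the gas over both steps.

P₁ = nRT₁/V₁ = 0.931×8.314×296/46.7 = 49.1 kPa.
Step 1 — Isobaric: P stays 49.1 kPa; V/T = const ⇒ T₂ = 941 K, V₂ = 149 L.
W = PΔV = 49.1×(149−46.7) kPa·L = 4990 J.
ΔU = nCvΔT = 0.931×20.8×(941−296) = 12500 J.
Q = ΔU + W = nCpΔT = 17500 J.
State after step 1: P = 49.1 kPa, V = 149 L, T = 941 K.
Step 2 — Isothermal: T stays 941 K; PV = const ⇒ V₂ = 24.2 L, P₂ = 301 kPa.
ΔU = 0 (ideal gas, T constant).
W = nRT ln(V₂/V₁) = 0.931×8.314×941×ln(0.163) = -13200 J.
Q = ΔU + W = -13200 J.
Net over both steps: W = -8220 J, Q = 4260 J, ΔU = 12500 J.

-8220 J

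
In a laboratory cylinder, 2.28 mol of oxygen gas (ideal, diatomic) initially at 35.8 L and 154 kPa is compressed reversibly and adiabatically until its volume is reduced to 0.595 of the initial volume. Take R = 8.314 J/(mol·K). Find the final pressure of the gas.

T₁ = P₁V₁/(nR) = 154×35.8/(2.28×8.314) = 291 K.
Adiabatic: TV^(γ−1) = const ⇒ T₂ = 291×(1.68)^0.400 = 358 K; PV^γ = const ⇒ P₂ = 319 kPa.

319 kPa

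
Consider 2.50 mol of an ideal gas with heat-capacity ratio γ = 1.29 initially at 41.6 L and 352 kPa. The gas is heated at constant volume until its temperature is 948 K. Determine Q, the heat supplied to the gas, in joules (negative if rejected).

T₁ = P₁V₁/(nR) = 352×41.6/(2.50×8.314) = 705 K.
Isochoric: V stays 41.6 L; P/T = const ⇒ T₂ = 948 K, P₂ = 474 kPa.
W = 0 (no volume change).
ΔU = nCvΔT = 2.50×28.7×(948−705) = 17500 J.
Q = ΔU = 17500 J.

17500 J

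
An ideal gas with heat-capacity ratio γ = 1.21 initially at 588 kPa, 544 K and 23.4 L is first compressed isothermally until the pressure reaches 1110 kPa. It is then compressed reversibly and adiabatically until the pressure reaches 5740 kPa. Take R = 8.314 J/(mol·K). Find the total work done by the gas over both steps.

-30400 J

n = P₁V₁/(RT₁) = 588×23.4/(8.314×544) = 3.04 mol.
Step 1 — Isothermal: T stays 544 K; PV = const ⇒ V₂ = 12.4 L, P₂ = 1110 kPa.
ΔU = 0 (ideal gas, T constant).
W = nRT ln(V₂/V₁) = 3.04×8.314×544×ln(0.530) = -8740 J.
Q = ΔU + W = -8740 J.
State after step 1: P = 1110 kPa, V = 12.4 L, T = 544 K.
Step 2 — Adiabatic: T₂/T₁ = (P₂/P₁)^((γ−1)/γ) ⇒ T₂ = 544×(5.17)^0.174 = 724 K; V₂ = 3.19 L.
ΔU = nCvΔT = 3.04×39.6×(724−544) = 21600 J.
Q = 0 for an adiabatic process, so W = −ΔU = -21600 J.
Net over both steps: W = -30400 J, Q = -8740 J, ΔU = 21600 J.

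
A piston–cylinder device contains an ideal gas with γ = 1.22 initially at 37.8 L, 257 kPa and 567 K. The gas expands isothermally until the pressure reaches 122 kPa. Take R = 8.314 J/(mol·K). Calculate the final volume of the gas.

Isothermal: T stays 567 K; PV = const ⇒ V₂ = 79.6 L, P₂ = 122 kPa.

79.6 L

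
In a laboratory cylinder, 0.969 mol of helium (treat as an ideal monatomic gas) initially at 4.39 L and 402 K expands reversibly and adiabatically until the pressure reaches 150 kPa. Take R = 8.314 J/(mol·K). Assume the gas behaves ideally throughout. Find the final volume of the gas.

11.4 L

P₁ = nRT₁/V₁ = 0.969×8.314×402/4.39 = 738 kPa.
Adiabatic: T₂/T₁ = (P₂/P₁)^((γ−1)/γ) ⇒ T₂ = 402×(0.203)^0.400 = 213 K; V₂ = 11.4 L.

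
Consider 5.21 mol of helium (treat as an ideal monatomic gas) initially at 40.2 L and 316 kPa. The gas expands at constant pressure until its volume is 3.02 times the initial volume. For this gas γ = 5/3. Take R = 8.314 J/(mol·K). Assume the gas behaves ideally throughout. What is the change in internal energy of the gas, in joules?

T₁ = P₁V₁/(nR) = 316×40.2/(5.21×8.314) = 293 K.
Isobaric: P stays 316 kPa; V/T = const ⇒ T₂ = 886 K, V₂ = 121 L.
For an ideal gas ΔU = nCvΔT with Cv = (3/2)R = 12.5 J/(mol·K).
ΔU = 5.21×12.5×(886−293) = 38500 J.

38500 J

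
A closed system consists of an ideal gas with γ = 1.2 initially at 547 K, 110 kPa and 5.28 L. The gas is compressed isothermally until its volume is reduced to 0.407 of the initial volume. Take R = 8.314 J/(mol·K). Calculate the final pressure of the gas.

270 kPa

Isothermal: T stays 547 K; PV = const ⇒ V₂ = 2.15 L, P₂ = 270 kPa.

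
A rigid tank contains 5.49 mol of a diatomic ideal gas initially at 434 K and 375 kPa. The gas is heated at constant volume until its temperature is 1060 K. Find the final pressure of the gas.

916 kPa

V₁ = nRT₁/P₁ = 5.49×8.314×434/375 = 52.8 L.
Isochoric: V stays 52.8 L; P/T = const ⇒ T₂ = 1060 K, P₂ = 916 kPa.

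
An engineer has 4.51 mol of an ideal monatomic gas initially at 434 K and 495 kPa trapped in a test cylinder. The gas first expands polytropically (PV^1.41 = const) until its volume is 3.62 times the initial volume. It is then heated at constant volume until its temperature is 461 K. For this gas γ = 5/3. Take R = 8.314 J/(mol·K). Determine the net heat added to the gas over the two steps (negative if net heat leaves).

V₁ = nRT₁/P₁ = 4.51×8.314×434/495 = 32.9 L.
Step 1 — Polytropic n=1.41: T₂ = T₁(V₁/V₂)^(n−1) = 434×(0.276)^0.41 = 256 K; P₂ = P₁(V₁/V₂)^n = 80.7 kPa.
W = (P₁V₁−P₂V₂)/(n−1) = (495×32.9−80.7×119)/0.41 = 16300 J.
ΔU = nCvΔT = 4.51×12.5×(256−434) = -10000 J.
Q = ΔU + W = 6260 J.
State after step 1: P = 80.7 kPa, V = 119 L, T = 256 K.
Step 2 — Isochoric: V stays 119 L; P/T = const ⇒ T₂ = 461 K, P₂ = 145 kPa.
W = 0 (no volume change).
ΔU = nCvΔT = 4.51×12.5×(461−256) = 11500 J.
Q = ΔU = 11500 J.
Net over both steps: W = 16300 J, Q = 17800 J, ΔU = 1520 J.

17800 J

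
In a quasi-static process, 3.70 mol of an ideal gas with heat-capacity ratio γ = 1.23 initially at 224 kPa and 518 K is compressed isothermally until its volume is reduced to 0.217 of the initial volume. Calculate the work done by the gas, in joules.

V₁ = nRT₁/P₁ = 3.70×8.314×518/224 = 71.1 L.
Isothermal: T stays 518 K; PV = const ⇒ V₂ = 15.4 L, P₂ = 1030 kPa.
W = nRT ln(V₂/V₁) = 3.70×8.314×518×ln(0.217) = -24300 J.

-24300 J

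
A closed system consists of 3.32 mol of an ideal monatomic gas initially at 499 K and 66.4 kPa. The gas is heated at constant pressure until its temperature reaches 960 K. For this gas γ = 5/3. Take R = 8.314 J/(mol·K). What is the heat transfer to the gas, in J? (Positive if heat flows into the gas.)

V₁ = nRT₁/P₁ = 3.32×8.314×499/66.4 = 207 L.
Isobaric: P stays 66.4 kPa; V/T = const ⇒ T₂ = 960 K, V₂ = 399 L.
W = PΔV = 66.4×(399−207) kPa·L = 12700 J.
ΔU = nCvΔT = 3.32×12.5×(960−499) = 19100 J.
Q = ΔU + W = nCpΔT = 31800 J.

31800 J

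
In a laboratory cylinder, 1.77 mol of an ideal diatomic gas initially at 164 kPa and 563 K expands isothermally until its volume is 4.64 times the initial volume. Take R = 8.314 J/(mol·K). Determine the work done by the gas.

12700 J

V₁ = nRT₁/P₁ = 1.77×8.314×563/164 = 50.5 L.
Isothermal: T stays 563 K; PV = const ⇒ V₂ = 234 L, P₂ = 35.3 kPa.
W = nRT ln(V₂/V₁) = 1.77×8.314×563×ln(4.64) = 12700 J.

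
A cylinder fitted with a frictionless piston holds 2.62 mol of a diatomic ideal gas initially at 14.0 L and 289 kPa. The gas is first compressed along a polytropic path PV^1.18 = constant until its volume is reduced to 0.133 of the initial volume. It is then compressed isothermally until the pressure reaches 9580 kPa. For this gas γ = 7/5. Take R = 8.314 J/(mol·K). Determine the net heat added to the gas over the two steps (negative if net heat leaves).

T₁ = P₁V₁/(nR) = 289×14.0/(2.62×8.314) = 186 K.
Step 1 — Polytropic n=1.18: T₂ = T₁(V₁/V₂)^(n−1) = 186×(7.52)^0.18 = 267 K; P₂ = P₁(V₁/V₂)^n = 3120 kPa.
W = (P₁V₁−P₂V₂)/(n−1) = (289×14.0−3120×1.86)/0.18 = -9840 J.
ΔU = nCvΔT = 2.62×20.8×(267−186) = 4430 J.
Q = ΔU + W = -5410 J.
State after step 1: P = 3120 kPa, V = 1.86 L, T = 267 K.
Step 2 — Isothermal: T stays 267 K; PV = const ⇒ V₂ = 0.607 L, P₂ = 9580 kPa.
ΔU = 0 (ideal gas, T constant).
W = nRT ln(V₂/V₁) = 2.62×8.314×267×ln(0.326) = -6520 J.
Q = ΔU + W = -6520 J.
Net over both steps: W = -16400 J, Q = -11900 J, ΔU = 4430 J.

-11900 J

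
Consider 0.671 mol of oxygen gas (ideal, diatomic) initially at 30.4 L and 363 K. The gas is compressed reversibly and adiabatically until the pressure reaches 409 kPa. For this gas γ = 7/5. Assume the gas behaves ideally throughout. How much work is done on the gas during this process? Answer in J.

P₁ = nRT₁/V₁ = 0.671×8.314×363/30.4 = 66.6 kPa.
Adiabatic: T₂/T₁ = (P₂/P₁)^((γ−1)/γ) ⇒ T₂ = 363×(6.14)^0.286 = 610 K; V₂ = 8.32 L.
ΔU = nCvΔT = 0.671×20.8×(610−363) = 3440 J.
Q = 0 for an adiabatic process, so W = −ΔU = -3440 J.
Work done on the gas = −W_by = 3440 J.

3440 J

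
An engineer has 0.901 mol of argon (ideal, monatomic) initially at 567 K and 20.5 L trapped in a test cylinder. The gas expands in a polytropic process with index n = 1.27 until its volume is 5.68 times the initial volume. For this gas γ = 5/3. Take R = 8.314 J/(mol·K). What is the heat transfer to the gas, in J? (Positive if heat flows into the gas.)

3500 J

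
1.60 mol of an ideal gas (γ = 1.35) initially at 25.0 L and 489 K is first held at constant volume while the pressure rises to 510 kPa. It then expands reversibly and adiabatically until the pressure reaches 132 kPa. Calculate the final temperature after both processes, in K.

675 K

P₁ = nRT₁/V₁ = 1.60×8.314×489/25.0 = 260 kPa.
Step 1 — Isochoric: V stays 25.0 L; P/T = const ⇒ T₂ = 958 K, P₂ = 510 kPa.
W = 0 (no volume change).
ΔU = nCvΔT = 1.60×23.8×(958−489) = 17800 J.
Q = ΔU = 17800 J.
State after step 1: P = 510 kPa, V = 25.0 L, T = 958 K.
Step 2 — Adiabatic: T₂/T₁ = (P₂/P₁)^((γ−1)/γ) ⇒ T₂ = 958×(0.259)^0.259 = 675 K; V₂ = 68.0 L.
ΔU = nCvΔT = 1.60×23.8×(675−958) = -10800 J.
Q = 0 for an adiabatic process, so W = −ΔU = 10800 J.
Net over both steps: W = 10800 J, Q = 17800 J, ΔU = 7070 J.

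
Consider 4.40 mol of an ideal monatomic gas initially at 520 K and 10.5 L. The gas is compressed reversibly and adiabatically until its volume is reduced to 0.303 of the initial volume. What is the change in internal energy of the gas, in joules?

34700 J

P₁ = nRT₁/V₁ = 4.40×8.314×520/10.5 = 1810 kPa.
Adiabatic: TV^(γ−1) = const ⇒ T₂ = 520×(3.30)^0.667 = 1150 K; PV^γ = const ⇒ P₂ = 13300 kPa.
For an ideal gas ΔU = nCvΔT with Cv = (3/2)R = 12.5 J/(mol·K).
ΔU = 4.40×12.5×(1150−520) = 34700 J.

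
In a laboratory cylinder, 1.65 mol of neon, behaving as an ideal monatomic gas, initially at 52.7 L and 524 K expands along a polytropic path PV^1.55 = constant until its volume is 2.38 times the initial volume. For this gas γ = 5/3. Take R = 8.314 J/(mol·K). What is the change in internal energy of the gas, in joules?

P₁ = nRT₁/V₁ = 1.65×8.314×524/52.7 = 136 kPa.
Polytropic n=1.55: T₂ = T₁(V₁/V₂)^(n−1) = 524×(0.420)^0.55 = 325 K; P₂ = P₁(V₁/V₂)^n = 35.6 kPa.
For an ideal gas ΔU = nCvΔT with Cv = (3/2)R = 12.5 J/(mol·K).
ΔU = 1.65×12.5×(325−524) = -4090 J.

-4090 J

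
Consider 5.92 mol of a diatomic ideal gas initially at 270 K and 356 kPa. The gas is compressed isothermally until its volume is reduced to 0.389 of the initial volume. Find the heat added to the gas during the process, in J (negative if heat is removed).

V₁ = nRT₁/P₁ = 5.92×8.314×270/356 = 37.3 L.
Isothermal: T stays 270 K; PV = const ⇒ V₂ = 14.5 L, P₂ = 915 kPa.
ΔU = 0 (ideal gas, T constant).
W = nRT ln(V₂/V₁) = 5.92×8.314×270×ln(0.389) = -12500 J.
Q = ΔU + W = -12500 J.

-12500 J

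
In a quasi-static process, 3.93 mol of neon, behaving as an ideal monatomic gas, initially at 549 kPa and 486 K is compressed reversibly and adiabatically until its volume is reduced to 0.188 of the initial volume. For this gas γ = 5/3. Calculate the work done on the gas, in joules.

V₁ = nRT₁/P₁ = 3.93×8.314×486/549 = 28.9 L.
Adiabatic: TV^(γ−1) = const ⇒ T₂ = 486×(5.32)^0.667 = 1480 K; PV^γ = const ⇒ P₂ = 8900 kPa.
ΔU = nCvΔT = 3.93×12.5×(1480−486) = 48800 J.
Q = 0 for an adiabatic process, so W = −ΔU = -48800 J.
Work done on the gas = −W_by = 48800 J.

48800 J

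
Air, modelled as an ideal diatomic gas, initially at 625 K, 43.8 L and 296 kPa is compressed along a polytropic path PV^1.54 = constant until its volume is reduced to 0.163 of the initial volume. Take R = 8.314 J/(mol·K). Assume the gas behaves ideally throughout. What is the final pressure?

Polytropic n=1.54: T₂ = T₁(V₁/V₂)^(n−1) = 625×(6.13)^0.54 = 1660 K; P₂ = P₁(V₁/V₂)^n = 4840 kPa.

4840 kPa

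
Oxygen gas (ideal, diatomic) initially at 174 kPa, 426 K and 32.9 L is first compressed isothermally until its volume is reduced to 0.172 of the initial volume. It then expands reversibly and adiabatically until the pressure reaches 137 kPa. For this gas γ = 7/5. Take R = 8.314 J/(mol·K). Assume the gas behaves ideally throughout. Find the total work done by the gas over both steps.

-3850 J

n = P₁V₁/(RT₁) = 174×32.9/(8.314×426) = 1.62 mol.
Step 1 — Isothermal: T stays 426 K; PV = const ⇒ V₂ = 5.66 L, P₂ = 1010 kPa.
ΔU = 0 (ideal gas, T constant).
W = nRT ln(V₂/V₁) = 1.62×8.314×426×ln(0.172) = -10100 J.
Q = ΔU + W = -10100 J.
State after step 1: P = 1010 kPa, V = 5.66 L, T = 426 K.
Step 2 — Adiabatic: T₂/T₁ = (P₂/P₁)^((γ−1)/γ) ⇒ T₂ = 426×(0.135)^0.286 = 241 K; V₂ = 23.6 L.
ΔU = nCvΔT = 1.62×20.8×(241−426) = -6230 J.
Q = 0 for an adiabatic process, so W = −ΔU = 6230 J.
Net over both steps: W = -3850 J, Q = -10100 J, ΔU = -6230 J.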